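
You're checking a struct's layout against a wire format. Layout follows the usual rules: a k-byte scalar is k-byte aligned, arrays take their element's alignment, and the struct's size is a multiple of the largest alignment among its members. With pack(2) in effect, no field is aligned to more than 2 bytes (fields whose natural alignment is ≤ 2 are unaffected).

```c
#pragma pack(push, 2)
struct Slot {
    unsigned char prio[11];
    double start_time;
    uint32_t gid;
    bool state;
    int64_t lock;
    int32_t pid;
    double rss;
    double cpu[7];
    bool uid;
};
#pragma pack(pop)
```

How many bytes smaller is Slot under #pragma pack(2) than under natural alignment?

natural layout:
  prio at 0 (size 11, align 1) → ends 11
  pad 5 to align 8 for start_time
  start_time at 16 (size 8, align 8) → ends 24
  gid at 24 (size 4, align 4) → ends 28
  state at 28 (size 1, align 1) → ends 29
  pad 3 to align 8 for lock
  lock at 32 (size 8, align 8) → ends 40
  pid at 40 (size 4, align 4) → ends 44
  pad 4 to align 8 for rss
  rss at 48 (size 8, align 8) → ends 56
  cpu at 56 (size 56, align 8) → ends 112
  uid at 112 (size 1, align 1) → ends 113
  tail pad 7 to reach multiple of 8
  total 120 bytes, alignment 8
packed(2) layout:
  prio at 0 (size 11, align 1) → ends 11
  pad 1 to align 2 for start_time
  start_time at 12 (size 8, align 2) → ends 20
  gid at 20 (size 4, align 2) → ends 24
  state at 24 (size 1, align 1) → ends 25
  pad 1 to align 2 for lock
  lock at 26 (size 8, align 2) → ends 34
  pid at 34 (size 4, align 2) → ends 38
  rss at 38 (size 8, align 2) → ends 46
  cpu at 46 (size 56, align 2) → ends 102
  uid at 102 (size 1, align 1) → ends 103
  tail pad 1 to reach multiple of 2
  total 104 bytes, alignment 2
120 − 104 = 16

16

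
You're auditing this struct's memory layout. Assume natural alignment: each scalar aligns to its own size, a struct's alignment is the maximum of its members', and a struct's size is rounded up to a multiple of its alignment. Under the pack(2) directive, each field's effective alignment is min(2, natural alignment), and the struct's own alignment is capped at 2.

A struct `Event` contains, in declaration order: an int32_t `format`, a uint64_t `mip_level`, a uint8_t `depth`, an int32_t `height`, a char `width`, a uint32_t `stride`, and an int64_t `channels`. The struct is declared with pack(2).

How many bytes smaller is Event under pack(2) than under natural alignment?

8

natural layout:
  0..4  format  (4B, 4-aligned)
  4..8  -- padding (4B)
  8..16  mip_level  (8B, 8-aligned)
  16..17  depth  (1B, 1-aligned)
  17..20  -- padding (3B)
  20..24  height  (4B, 4-aligned)
  24..25  width  (1B, 1-aligned)
  25..28  -- padding (3B)
  28..32  stride  (4B, 4-aligned)
  32..40  channels  (8B, 8-aligned)
  sizeof = 40, alignof = 8
packed(2) layout:
  0..4  format  (4B, 2-aligned)
  4..12  mip_level  (8B, 2-aligned)
  12..13  depth  (1B, 1-aligned)
  13..14  -- padding (1B)
  14..18  height  (4B, 2-aligned)
  18..19  width  (1B, 1-aligned)
  19..20  -- padding (1B)
  20..24  stride  (4B, 2-aligned)
  24..32  channels  (8B, 2-aligned)
  sizeof = 32, alignof = 2
40 − 32 = 8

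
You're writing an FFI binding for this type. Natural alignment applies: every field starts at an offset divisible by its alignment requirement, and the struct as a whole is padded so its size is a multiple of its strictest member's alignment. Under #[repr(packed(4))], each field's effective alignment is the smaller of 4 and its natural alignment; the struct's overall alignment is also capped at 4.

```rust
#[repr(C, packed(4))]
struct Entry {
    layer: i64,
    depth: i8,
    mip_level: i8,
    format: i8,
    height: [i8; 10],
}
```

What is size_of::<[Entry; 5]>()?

120

layer at 0 (size 8, align 4) → ends 8
depth at 8 (size 1, align 1) → ends 9
mip_level at 9 (size 1, align 1) → ends 10
format at 10 (size 1, align 1) → ends 11
height at 11 (size 10, align 1) → ends 21
tail pad 3 to reach multiple of 4
total 24 bytes, alignment 4
array of 5: 5 × 24 = 120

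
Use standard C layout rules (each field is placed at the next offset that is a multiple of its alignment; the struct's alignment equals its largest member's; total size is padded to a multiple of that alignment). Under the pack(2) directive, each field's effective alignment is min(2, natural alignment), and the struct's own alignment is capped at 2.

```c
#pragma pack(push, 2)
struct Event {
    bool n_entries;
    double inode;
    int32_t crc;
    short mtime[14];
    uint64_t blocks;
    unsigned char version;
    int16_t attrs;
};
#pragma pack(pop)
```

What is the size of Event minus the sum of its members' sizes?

0..1  n_entries  (1B, 1-aligned)
1..2  -- padding (1B)
2..10  inode  (8B, 2-aligned)
10..14  crc  (4B, 2-aligned)
14..42  mtime  (28B, 2-aligned)
42..50  blocks  (8B, 2-aligned)
50..51  version  (1B, 1-aligned)
51..52  -- padding (1B)
52..54  attrs  (2B, 2-aligned)
sizeof = 54, alignof = 2
data bytes 52, size 54 → padding 2

2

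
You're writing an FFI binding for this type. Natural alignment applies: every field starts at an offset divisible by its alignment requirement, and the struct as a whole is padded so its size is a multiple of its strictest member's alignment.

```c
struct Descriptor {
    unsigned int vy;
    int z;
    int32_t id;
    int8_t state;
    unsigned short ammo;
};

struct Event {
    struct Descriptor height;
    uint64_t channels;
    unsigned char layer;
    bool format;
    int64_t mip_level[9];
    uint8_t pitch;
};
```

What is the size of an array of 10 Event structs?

Descriptor: vy at 0 (size 4, align 4) → ends 4; z at 4 (size 4, align 4) → ends 8; id at 8 (size 4, align 4) → ends 12; state at 12 (size 1, align 1) → ends 13; pad 1 to align 2 for ammo; ammo at 14 (size 2, align 2) → ends 16; total 16 bytes, alignment 4
height at 0 (size 16, align 4) → ends 16
channels at 16 (size 8, align 8) → ends 24
layer at 24 (size 1, align 1) → ends 25
format at 25 (size 1, align 1) → ends 26
pad 6 to align 8 for mip_level
mip_level at 32 (size 72, align 8) → ends 104
pitch at 104 (size 1, align 1) → ends 105
tail pad 7 to reach multiple of 8
total 112 bytes, alignment 8
array of 10: 10 × 112 = 1120

1120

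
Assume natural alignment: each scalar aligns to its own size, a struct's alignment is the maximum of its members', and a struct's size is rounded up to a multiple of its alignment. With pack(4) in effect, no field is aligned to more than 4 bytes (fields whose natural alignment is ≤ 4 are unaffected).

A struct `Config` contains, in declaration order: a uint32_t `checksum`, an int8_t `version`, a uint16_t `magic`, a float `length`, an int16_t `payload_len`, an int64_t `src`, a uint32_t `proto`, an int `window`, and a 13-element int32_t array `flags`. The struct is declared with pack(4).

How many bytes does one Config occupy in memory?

0..4  checksum  (4B, 4-aligned)
4..5  version  (1B, 1-aligned)
5..6  -- padding (1B)
6..8  magic  (2B, 2-aligned)
8..12  length  (4B, 4-aligned)
12..14  payload_len  (2B, 2-aligned)
14..16  -- padding (2B)
16..24  src  (8B, 4-aligned)
24..28  proto  (4B, 4-aligned)
28..32  window  (4B, 4-aligned)
32..84  flags  (52B, 4-aligned)
sizeof = 84, alignof = 4

84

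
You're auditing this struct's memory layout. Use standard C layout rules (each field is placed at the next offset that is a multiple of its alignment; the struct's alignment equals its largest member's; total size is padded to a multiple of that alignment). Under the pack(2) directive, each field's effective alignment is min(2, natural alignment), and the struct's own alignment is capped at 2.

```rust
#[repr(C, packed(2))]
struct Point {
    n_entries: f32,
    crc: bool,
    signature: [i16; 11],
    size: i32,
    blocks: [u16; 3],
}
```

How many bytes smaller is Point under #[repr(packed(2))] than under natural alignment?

2

natural layout:
  n_entries at 0 (size 4, align 4) → ends 4
  crc at 4 (size 1, align 1) → ends 5
  pad 1 to align 2 for signature
  signature at 6 (size 22, align 2) → ends 28
  size at 28 (size 4, align 4) → ends 32
  blocks at 32 (size 6, align 2) → ends 38
  tail pad 2 to reach multiple of 4
  total 40 bytes, alignment 4
packed(2) layout:
  n_entries at 0 (size 4, align 2) → ends 4
  crc at 4 (size 1, align 1) → ends 5
  pad 1 to align 2 for signature
  signature at 6 (size 22, align 2) → ends 28
  size at 28 (size 4, align 2) → ends 32
  blocks at 32 (size 6, align 2) → ends 38
  total 38 bytes, alignment 2
40 − 38 = 2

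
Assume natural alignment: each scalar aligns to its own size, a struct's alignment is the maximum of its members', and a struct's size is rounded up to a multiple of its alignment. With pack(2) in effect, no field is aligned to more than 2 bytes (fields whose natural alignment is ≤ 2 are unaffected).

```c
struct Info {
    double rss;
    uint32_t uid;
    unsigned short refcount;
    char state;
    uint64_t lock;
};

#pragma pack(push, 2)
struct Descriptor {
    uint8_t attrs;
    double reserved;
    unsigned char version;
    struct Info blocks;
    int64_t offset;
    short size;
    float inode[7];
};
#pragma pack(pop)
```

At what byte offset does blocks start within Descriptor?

12

Info: @0: rss [8B, align 8] → 8; @8: uid [4B, align 4] → 12; @12: refcount [2B, align 2] → 14; @14: state [1B, align 1] → 15; +1 pad (align 8); @16: lock [8B, align 8] → 24; size 24, align 8
@0: attrs [1B, align 1] → 1
+1 pad (align 2)
@2: reserved [8B, align 2] → 10
@10: version [1B, align 1] → 11
+1 pad (align 2)
@12: blocks [24B, align 2] → 36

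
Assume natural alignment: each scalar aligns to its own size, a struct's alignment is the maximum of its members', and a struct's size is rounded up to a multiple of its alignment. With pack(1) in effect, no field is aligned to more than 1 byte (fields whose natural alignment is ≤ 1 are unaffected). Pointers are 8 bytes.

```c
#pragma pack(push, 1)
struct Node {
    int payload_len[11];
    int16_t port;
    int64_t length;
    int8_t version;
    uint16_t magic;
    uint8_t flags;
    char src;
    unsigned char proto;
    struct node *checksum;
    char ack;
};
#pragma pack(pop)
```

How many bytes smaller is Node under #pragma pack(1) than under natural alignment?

11

natural layout:
  0..44  payload_len  (44B, 4-aligned)
  44..46  port  (2B, 2-aligned)
  46..48  -- padding (2B)
  48..56  length  (8B, 8-aligned)
  56..57  version  (1B, 1-aligned)
  57..58  -- padding (1B)
  58..60  magic  (2B, 2-aligned)
  60..61  flags  (1B, 1-aligned)
  61..62  src  (1B, 1-aligned)
  62..63  proto  (1B, 1-aligned)
  63..64  -- padding (1B)
  64..72  checksum  (8B, 8-aligned)
  72..73  ack  (1B, 1-aligned)
  73..80  -- tail padding (7B)
  sizeof = 80, alignof = 8
packed(1) layout:
  0..44  payload_len  (44B, 1-aligned)
  44..46  port  (2B, 1-aligned)
  46..54  length  (8B, 1-aligned)
  54..55  version  (1B, 1-aligned)
  55..57  magic  (2B, 1-aligned)
  57..58  flags  (1B, 1-aligned)
  58..59  src  (1B, 1-aligned)
  59..60  proto  (1B, 1-aligned)
  60..68  checksum  (8B, 1-aligned)
  68..69  ack  (1B, 1-aligned)
  sizeof = 69, alignof = 1
80 − 69 = 11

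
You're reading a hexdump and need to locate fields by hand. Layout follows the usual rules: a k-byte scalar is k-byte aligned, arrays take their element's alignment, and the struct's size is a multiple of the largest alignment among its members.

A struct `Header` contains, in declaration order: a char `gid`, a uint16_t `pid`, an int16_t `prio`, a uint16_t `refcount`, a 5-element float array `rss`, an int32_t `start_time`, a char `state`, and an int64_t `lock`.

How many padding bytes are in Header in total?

gid at 0 (size 1, align 1) → ends 1
pad 1 to align 2 for pid
pid at 2 (size 2, align 2) → ends 4
prio at 4 (size 2, align 2) → ends 6
refcount at 6 (size 2, align 2) → ends 8
rss at 8 (size 20, align 4) → ends 28
start_time at 28 (size 4, align 4) → ends 32
state at 32 (size 1, align 1) → ends 33
pad 7 to align 8 for lock
lock at 40 (size 8, align 8) → ends 48
total 48 bytes, alignment 8
data bytes 40, size 48 → padding 8

8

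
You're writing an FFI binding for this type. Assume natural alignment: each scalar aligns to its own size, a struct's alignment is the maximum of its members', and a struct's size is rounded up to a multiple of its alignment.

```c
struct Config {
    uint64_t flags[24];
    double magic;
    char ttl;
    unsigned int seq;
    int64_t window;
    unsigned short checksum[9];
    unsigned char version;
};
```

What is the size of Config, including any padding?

@0: flags [192B, align 8] → 192
@192: magic [8B, align 8] → 200
@200: ttl [1B, align 1] → 201
+3 pad (align 4)
@204: seq [4B, align 4] → 208
@208: window [8B, align 8] → 216
@216: checksum [18B, align 2] → 234
@234: version [1B, align 1] → 235
+5 tail pad (align 8)
size 240, align 8

240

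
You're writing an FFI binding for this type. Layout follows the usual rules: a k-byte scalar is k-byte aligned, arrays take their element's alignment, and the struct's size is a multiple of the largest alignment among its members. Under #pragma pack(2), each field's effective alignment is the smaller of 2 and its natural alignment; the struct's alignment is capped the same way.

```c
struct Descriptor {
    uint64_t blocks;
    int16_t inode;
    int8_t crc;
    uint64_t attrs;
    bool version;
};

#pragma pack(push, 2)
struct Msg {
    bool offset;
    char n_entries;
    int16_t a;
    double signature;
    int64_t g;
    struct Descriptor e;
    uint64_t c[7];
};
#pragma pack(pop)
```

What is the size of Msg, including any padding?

108

Descriptor: 0..8  blocks  (8B, 8-aligned); 8..10  inode  (2B, 2-aligned); 10..11  crc  (1B, 1-aligned); 11..16  -- padding (5B); 16..24  attrs  (8B, 8-aligned); 24..25  version  (1B, 1-aligned); 25..32  -- tail padding (7B); sizeof = 32, alignof = 8
0..1  offset  (1B, 1-aligned)
1..2  n_entries  (1B, 1-aligned)
2..4  a  (2B, 2-aligned)
4..12  signature  (8B, 2-aligned)
12..20  g  (8B, 2-aligned)
20..52  e  (32B, 2-aligned)
52..108  c  (56B, 2-aligned)
sizeof = 108, alignof = 2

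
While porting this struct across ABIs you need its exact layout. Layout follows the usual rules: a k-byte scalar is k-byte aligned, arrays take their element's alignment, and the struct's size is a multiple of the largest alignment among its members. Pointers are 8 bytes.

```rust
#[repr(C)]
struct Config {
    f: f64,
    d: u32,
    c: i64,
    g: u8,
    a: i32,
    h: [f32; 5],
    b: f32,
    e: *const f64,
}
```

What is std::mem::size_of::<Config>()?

@0: f [8B, align 8] → 8
@8: d [4B, align 4] → 12
+4 pad (align 8)
@16: c [8B, align 8] → 24
@24: g [1B, align 1] → 25
+3 pad (align 4)
@28: a [4B, align 4] → 32
@32: h [20B, align 4] → 52
@52: b [4B, align 4] → 56
@56: e [8B, align 8] → 64
size 64, align 8

64 bytes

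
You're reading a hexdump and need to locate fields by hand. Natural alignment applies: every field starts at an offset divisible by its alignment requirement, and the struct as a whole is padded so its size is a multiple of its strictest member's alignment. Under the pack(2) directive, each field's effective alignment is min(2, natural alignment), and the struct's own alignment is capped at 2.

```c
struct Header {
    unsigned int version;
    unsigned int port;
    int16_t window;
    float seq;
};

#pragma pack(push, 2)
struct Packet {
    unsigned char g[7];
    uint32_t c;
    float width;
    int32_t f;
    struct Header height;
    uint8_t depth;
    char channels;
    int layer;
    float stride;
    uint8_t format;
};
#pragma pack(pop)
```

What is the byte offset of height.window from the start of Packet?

28

Header: version at 0 (size 4, align 4) → ends 4; port at 4 (size 4, align 4) → ends 8; window at 8 (size 2, align 2) → ends 10; pad 2 to align 4 for seq; seq at 12 (size 4, align 4) → ends 16; total 16 bytes, alignment 4
g at 0 (size 7, align 1) → ends 7
pad 1 to align 2 for c
c at 8 (size 4, align 2) → ends 12
width at 12 (size 4, align 2) → ends 16
f at 16 (size 4, align 2) → ends 20
height at 20 (size 16, align 2) → ends 36
within Header: window at 8
20 + 8 = 28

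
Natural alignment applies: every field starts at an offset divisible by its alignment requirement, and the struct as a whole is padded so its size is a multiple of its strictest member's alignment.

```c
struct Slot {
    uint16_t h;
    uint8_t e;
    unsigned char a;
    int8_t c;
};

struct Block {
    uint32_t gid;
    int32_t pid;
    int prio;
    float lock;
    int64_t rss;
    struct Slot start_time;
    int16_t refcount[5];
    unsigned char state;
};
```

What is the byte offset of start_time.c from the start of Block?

Slot: h at 0 (size 2, align 2) → ends 2; e at 2 (size 1, align 1) → ends 3; a at 3 (size 1, align 1) → ends 4; c at 4 (size 1, align 1) → ends 5; tail pad 1 to reach multiple of 2; total 6 bytes, alignment 2
gid at 0 (size 4, align 4) → ends 4
pid at 4 (size 4, align 4) → ends 8
prio at 8 (size 4, align 4) → ends 12
lock at 12 (size 4, align 4) → ends 16
rss at 16 (size 8, align 8) → ends 24
start_time at 24 (size 6, align 2) → ends 30
within Slot: c at 4
24 + 4 = 28

28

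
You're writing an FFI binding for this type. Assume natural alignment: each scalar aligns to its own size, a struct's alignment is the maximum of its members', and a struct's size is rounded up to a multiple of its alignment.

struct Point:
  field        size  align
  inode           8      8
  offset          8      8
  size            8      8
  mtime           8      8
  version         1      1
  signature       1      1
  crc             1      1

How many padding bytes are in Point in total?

5

@0: inode [8B, align 8] → 8
@8: offset [8B, align 8] → 16
@16: size [8B, align 8] → 24
@24: mtime [8B, align 8] → 32
@32: version [1B, align 1] → 33
@33: signature [1B, align 1] → 34
@34: crc [1B, align 1] → 35
+5 tail pad (align 8)
size 40, align 8
data bytes 35, size 40 → padding 5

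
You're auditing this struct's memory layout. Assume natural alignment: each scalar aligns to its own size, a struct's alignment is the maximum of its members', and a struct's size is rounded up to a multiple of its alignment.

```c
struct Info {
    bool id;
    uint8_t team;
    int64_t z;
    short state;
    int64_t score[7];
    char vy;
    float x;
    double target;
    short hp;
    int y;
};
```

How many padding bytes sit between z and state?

0

@0: id [1B, align 1] → 1
@1: team [1B, align 1] → 2
+6 pad (align 8)
@8: z [8B, align 8] → 16
@16: state [2B, align 2] → 18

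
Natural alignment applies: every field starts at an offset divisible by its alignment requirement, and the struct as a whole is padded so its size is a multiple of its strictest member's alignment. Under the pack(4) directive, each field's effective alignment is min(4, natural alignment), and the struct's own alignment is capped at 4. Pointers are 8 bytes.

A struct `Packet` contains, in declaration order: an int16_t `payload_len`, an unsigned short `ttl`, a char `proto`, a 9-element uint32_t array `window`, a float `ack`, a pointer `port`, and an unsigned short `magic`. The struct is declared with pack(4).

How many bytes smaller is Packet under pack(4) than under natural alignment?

natural layout:
  0..2  payload_len  (2B, 2-aligned)
  2..4  ttl  (2B, 2-aligned)
  4..5  proto  (1B, 1-aligned)
  5..8  -- padding (3B)
  8..44  window  (36B, 4-aligned)
  44..48  ack  (4B, 4-aligned)
  48..56  port  (8B, 8-aligned)
  56..58  magic  (2B, 2-aligned)
  58..64  -- tail padding (6B)
  sizeof = 64, alignof = 8
packed(4) layout:
  0..2  payload_len  (2B, 2-aligned)
  2..4  ttl  (2B, 2-aligned)
  4..5  proto  (1B, 1-aligned)
  5..8  -- padding (3B)
  8..44  window  (36B, 4-aligned)
  44..48  ack  (4B, 4-aligned)
  48..56  port  (8B, 4-aligned)
  56..58  magic  (2B, 2-aligned)
  58..60  -- tail padding (2B)
  sizeof = 60, alignof = 4
64 − 60 = 4

4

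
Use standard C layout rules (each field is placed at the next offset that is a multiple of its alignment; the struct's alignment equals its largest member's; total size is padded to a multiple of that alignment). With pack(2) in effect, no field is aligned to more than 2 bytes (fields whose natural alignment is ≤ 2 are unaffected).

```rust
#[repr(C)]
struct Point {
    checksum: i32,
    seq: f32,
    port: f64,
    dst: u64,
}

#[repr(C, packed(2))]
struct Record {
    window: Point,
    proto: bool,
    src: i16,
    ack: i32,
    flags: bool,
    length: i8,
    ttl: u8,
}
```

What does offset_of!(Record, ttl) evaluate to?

Point: @0: checksum [4B, align 4] → 4; @4: seq [4B, align 4] → 8; @8: port [8B, align 8] → 16; @16: dst [8B, align 8] → 24; size 24, align 8
@0: window [24B, align 2] → 24
@24: proto [1B, align 1] → 25
+1 pad (align 2)
@26: src [2B, align 2] → 28
@28: ack [4B, align 2] → 32
@32: flags [1B, align 1] → 33
@33: length [1B, align 1] → 34
@34: ttl [1B, align 1] → 35

34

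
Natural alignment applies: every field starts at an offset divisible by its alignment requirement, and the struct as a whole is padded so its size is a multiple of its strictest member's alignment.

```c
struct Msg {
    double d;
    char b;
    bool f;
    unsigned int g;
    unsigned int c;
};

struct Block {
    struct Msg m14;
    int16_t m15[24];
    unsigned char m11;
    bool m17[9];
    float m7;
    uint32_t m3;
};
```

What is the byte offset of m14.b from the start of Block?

8

Msg: @0: d [8B, align 8] → 8; @8: b [1B, align 1] → 9; @9: f [1B, align 1] → 10; +2 pad (align 4); @12: g [4B, align 4] → 16; @16: c [4B, align 4] → 20; +4 tail pad (align 8); size 24, align 8
@0: m14 [24B, align 8] → 24
within Msg: b at 8
0 + 8 = 8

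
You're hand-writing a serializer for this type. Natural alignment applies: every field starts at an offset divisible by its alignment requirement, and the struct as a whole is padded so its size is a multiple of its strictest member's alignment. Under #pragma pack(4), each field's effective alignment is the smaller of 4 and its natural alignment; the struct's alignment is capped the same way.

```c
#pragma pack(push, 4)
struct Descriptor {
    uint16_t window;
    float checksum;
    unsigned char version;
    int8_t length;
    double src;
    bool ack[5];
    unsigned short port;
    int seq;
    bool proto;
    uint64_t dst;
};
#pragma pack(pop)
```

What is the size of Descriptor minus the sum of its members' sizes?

0..2  window  (2B, 2-aligned)
2..4  -- padding (2B)
4..8  checksum  (4B, 4-aligned)
8..9  version  (1B, 1-aligned)
9..10  length  (1B, 1-aligned)
10..12  -- padding (2B)
12..20  src  (8B, 4-aligned)
20..25  ack  (5B, 1-aligned)
25..26  -- padding (1B)
26..28  port  (2B, 2-aligned)
28..32  seq  (4B, 4-aligned)
32..33  proto  (1B, 1-aligned)
33..36  -- padding (3B)
36..44  dst  (8B, 4-aligned)
sizeof = 44, alignof = 4
data bytes 36, size 44 → padding 8

8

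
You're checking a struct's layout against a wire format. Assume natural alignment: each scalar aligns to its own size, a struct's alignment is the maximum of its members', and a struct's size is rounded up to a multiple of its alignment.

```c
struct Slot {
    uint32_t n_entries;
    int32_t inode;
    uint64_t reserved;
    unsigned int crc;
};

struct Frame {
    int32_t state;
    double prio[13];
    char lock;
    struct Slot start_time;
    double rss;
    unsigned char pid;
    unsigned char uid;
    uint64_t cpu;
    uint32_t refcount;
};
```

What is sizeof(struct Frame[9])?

Slot: 0..4  n_entries  (4B, 4-aligned); 4..8  inode  (4B, 4-aligned); 8..16  reserved  (8B, 8-aligned); 16..20  crc  (4B, 4-aligned); 20..24  -- tail padding (4B); sizeof = 24, alignof = 8
0..4  state  (4B, 4-aligned)
4..8  -- padding (4B)
8..112  prio  (104B, 8-aligned)
112..113  lock  (1B, 1-aligned)
113..120  -- padding (7B)
120..144  start_time  (24B, 8-aligned)
144..152  rss  (8B, 8-aligned)
152..153  pid  (1B, 1-aligned)
153..154  uid  (1B, 1-aligned)
154..160  -- padding (6B)
160..168  cpu  (8B, 8-aligned)
168..172  refcount  (4B, 4-aligned)
172..176  -- tail padding (4B)
sizeof = 176, alignof = 8
array of 9: 9 × 176 = 1584

1584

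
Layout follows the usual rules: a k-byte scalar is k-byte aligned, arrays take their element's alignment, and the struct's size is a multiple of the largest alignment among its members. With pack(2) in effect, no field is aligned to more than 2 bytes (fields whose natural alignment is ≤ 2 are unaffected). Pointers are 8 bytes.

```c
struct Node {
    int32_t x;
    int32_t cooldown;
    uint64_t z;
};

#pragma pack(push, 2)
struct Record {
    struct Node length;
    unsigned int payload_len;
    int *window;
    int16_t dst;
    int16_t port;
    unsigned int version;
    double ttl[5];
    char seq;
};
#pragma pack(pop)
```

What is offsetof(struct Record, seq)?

Node: x at 0 (size 4, align 4) → ends 4; cooldown at 4 (size 4, align 4) → ends 8; z at 8 (size 8, align 8) → ends 16; total 16 bytes, alignment 8
length at 0 (size 16, align 2) → ends 16
payload_len at 16 (size 4, align 2) → ends 20
window at 20 (size 8, align 2) → ends 28
dst at 28 (size 2, align 2) → ends 30
port at 30 (size 2, align 2) → ends 32
version at 32 (size 4, align 2) → ends 36
ttl at 36 (size 40, align 2) → ends 76
seq at 76 (size 1, align 1) → ends 77

76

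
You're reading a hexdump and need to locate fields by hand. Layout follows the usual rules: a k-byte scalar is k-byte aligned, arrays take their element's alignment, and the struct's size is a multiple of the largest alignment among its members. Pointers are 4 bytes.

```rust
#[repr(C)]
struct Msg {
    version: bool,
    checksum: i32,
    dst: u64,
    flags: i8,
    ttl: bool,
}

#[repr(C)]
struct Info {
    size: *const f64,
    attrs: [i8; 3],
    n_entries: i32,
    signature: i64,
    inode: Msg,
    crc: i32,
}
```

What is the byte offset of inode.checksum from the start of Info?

Msg: @0: version [1B, align 1] → 1; +3 pad (align 4); @4: checksum [4B, align 4] → 8; @8: dst [8B, align 8] → 16; @16: flags [1B, align 1] → 17; @17: ttl [1B, align 1] → 18; +6 tail pad (align 8); size 24, align 8
@0: size [4B, align 4] → 4
@4: attrs [3B, align 1] → 7
+1 pad (align 4)
@8: n_entries [4B, align 4] → 12
+4 pad (align 8)
@16: signature [8B, align 8] → 24
@24: inode [24B, align 8] → 48
within Msg: checksum at 4
24 + 4 = 28

28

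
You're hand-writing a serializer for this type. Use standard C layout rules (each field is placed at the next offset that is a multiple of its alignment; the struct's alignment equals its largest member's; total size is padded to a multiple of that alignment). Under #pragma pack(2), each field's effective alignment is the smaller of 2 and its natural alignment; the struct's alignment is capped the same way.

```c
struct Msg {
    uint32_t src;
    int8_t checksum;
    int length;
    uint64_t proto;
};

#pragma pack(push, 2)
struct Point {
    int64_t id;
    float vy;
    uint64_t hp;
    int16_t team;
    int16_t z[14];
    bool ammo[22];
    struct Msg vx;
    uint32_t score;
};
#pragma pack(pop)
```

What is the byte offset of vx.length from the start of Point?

Msg: src at 0 (size 4, align 4) → ends 4; checksum at 4 (size 1, align 1) → ends 5; pad 3 to align 4 for length; length at 8 (size 4, align 4) → ends 12; pad 4 to align 8 for proto; proto at 16 (size 8, align 8) → ends 24; total 24 bytes, alignment 8
id at 0 (size 8, align 2) → ends 8
vy at 8 (size 4, align 2) → ends 12
hp at 12 (size 8, align 2) → ends 20
team at 20 (size 2, align 2) → ends 22
z at 22 (size 28, align 2) → ends 50
ammo at 50 (size 22, align 1) → ends 72
vx at 72 (size 24, align 2) → ends 96
within Msg: length at 8
72 + 8 = 80

80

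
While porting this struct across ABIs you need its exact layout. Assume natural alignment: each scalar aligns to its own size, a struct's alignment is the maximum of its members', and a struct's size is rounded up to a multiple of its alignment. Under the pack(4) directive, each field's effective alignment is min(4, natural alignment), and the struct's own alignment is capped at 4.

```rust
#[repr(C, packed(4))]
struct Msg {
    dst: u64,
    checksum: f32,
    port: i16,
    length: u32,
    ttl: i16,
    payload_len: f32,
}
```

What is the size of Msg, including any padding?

dst at 0 (size 8, align 4) → ends 8
checksum at 8 (size 4, align 4) → ends 12
port at 12 (size 2, align 2) → ends 14
pad 2 to align 4 for length
length at 16 (size 4, align 4) → ends 20
ttl at 20 (size 2, align 2) → ends 22
pad 2 to align 4 for payload_len
payload_len at 24 (size 4, align 4) → ends 28
total 28 bytes, alignment 4

28 bytes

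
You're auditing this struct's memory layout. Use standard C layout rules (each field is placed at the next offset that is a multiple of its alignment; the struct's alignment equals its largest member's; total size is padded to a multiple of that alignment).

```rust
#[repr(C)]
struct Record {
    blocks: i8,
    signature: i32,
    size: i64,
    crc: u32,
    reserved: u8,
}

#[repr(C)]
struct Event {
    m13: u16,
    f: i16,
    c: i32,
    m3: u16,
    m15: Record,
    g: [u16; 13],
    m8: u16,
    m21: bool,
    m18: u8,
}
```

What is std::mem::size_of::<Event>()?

72 bytes

Record: 0..1  blocks  (1B, 1-aligned); 1..4  -- padding (3B); 4..8  signature  (4B, 4-aligned); 8..16  size  (8B, 8-aligned); 16..20  crc  (4B, 4-aligned); 20..21  reserved  (1B, 1-aligned); 21..24  -- tail padding (3B); sizeof = 24, alignof = 8
0..2  m13  (2B, 2-aligned)
2..4  f  (2B, 2-aligned)
4..8  c  (4B, 4-aligned)
8..10  m3  (2B, 2-aligned)
10..16  -- padding (6B)
16..40  m15  (24B, 8-aligned)
40..66  g  (26B, 2-aligned)
66..68  m8  (2B, 2-aligned)
68..69  m21  (1B, 1-aligned)
69..70  m18  (1B, 1-aligned)
70..72  -- tail padding (2B)
sizeof = 72, alignof = 8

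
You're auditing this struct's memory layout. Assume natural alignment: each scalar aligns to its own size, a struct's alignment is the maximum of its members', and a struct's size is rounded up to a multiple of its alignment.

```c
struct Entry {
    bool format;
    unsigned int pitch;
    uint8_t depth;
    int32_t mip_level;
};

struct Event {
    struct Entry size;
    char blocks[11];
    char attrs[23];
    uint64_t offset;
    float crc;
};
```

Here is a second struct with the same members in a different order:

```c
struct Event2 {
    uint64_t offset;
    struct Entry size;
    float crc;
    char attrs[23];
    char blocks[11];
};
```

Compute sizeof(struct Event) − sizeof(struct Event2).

Entry: format at 0 (size 1, align 1) → ends 1; pad 3 to align 4 for pitch; pitch at 4 (size 4, align 4) → ends 8; depth at 8 (size 1, align 1) → ends 9; pad 3 to align 4 for mip_level; mip_level at 12 (size 4, align 4) → ends 16; total 16 bytes, alignment 4
size at 0 (size 16, align 4) → ends 16
blocks at 16 (size 11, align 1) → ends 27
attrs at 27 (size 23, align 1) → ends 50
pad 6 to align 8 for offset
offset at 56 (size 8, align 8) → ends 64
crc at 64 (size 4, align 4) → ends 68
tail pad 4 to reach multiple of 8
total 72 bytes, alignment 8
— Event2 —
offset at 0 (size 8, align 8) → ends 8
size at 8 (size 16, align 4) → ends 24
crc at 24 (size 4, align 4) → ends 28
attrs at 28 (size 23, align 1) → ends 51
blocks at 51 (size 11, align 1) → ends 62
tail pad 2 to reach multiple of 8
total 64 bytes, alignment 8
72 − 64 = 8

8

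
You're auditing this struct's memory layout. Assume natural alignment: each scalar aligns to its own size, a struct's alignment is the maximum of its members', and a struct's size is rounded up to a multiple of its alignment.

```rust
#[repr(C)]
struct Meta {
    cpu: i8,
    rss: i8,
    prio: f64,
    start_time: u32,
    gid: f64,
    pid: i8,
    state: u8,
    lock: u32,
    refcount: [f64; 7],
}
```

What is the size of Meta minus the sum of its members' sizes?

12

cpu at 0 (size 1, align 1) → ends 1
rss at 1 (size 1, align 1) → ends 2
pad 6 to align 8 for prio
prio at 8 (size 8, align 8) → ends 16
start_time at 16 (size 4, align 4) → ends 20
pad 4 to align 8 for gid
gid at 24 (size 8, align 8) → ends 32
pid at 32 (size 1, align 1) → ends 33
state at 33 (size 1, align 1) → ends 34
pad 2 to align 4 for lock
lock at 36 (size 4, align 4) → ends 40
refcount at 40 (size 56, align 8) → ends 96
total 96 bytes, alignment 8
data bytes 84, size 96 → padding 12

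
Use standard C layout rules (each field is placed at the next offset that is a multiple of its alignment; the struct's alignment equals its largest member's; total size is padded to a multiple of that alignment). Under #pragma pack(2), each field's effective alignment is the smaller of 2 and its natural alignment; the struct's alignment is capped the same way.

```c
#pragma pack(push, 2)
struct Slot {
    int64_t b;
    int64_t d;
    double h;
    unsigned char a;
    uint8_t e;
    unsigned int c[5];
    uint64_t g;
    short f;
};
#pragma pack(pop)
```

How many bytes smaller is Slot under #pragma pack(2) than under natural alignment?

natural layout:
  @0: b [8B, align 8] → 8
  @8: d [8B, align 8] → 16
  @16: h [8B, align 8] → 24
  @24: a [1B, align 1] → 25
  @25: e [1B, align 1] → 26
  +2 pad (align 4)
  @28: c [20B, align 4] → 48
  @48: g [8B, align 8] → 56
  @56: f [2B, align 2] → 58
  +6 tail pad (align 8)
  size 64, align 8
packed(2) layout:
  @0: b [8B, align 2] → 8
  @8: d [8B, align 2] → 16
  @16: h [8B, align 2] → 24
  @24: a [1B, align 1] → 25
  @25: e [1B, align 1] → 26
  @26: c [20B, align 2] → 46
  @46: g [8B, align 2] → 54
  @54: f [2B, align 2] → 56
  size 56, align 2
64 − 56 = 8

8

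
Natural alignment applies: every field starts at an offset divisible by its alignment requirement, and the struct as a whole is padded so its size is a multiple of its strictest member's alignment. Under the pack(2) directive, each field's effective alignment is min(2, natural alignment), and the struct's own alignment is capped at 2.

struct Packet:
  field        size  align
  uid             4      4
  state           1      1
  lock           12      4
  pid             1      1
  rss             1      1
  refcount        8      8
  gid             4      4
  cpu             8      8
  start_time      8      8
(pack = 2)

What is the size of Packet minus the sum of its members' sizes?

1

0..4  uid  (4B, 2-aligned)
4..5  state  (1B, 1-aligned)
5..6  -- padding (1B)
6..18  lock  (12B, 2-aligned)
18..19  pid  (1B, 1-aligned)
19..20  rss  (1B, 1-aligned)
20..28  refcount  (8B, 2-aligned)
28..32  gid  (4B, 2-aligned)
32..40  cpu  (8B, 2-aligned)
40..48  start_time  (8B, 2-aligned)
sizeof = 48, alignof = 2
data bytes 47, size 48 → padding 1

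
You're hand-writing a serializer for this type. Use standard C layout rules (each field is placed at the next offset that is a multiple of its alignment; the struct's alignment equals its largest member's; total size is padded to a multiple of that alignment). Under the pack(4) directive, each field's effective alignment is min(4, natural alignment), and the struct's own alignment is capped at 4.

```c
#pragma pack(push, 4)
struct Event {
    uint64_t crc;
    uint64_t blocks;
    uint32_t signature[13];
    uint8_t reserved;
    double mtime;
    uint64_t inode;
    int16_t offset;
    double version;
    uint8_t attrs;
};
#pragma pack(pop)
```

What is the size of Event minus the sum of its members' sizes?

8

@0: crc [8B, align 4] → 8
@8: blocks [8B, align 4] → 16
@16: signature [52B, align 4] → 68
@68: reserved [1B, align 1] → 69
+3 pad (align 4)
@72: mtime [8B, align 4] → 80
@80: inode [8B, align 4] → 88
@88: offset [2B, align 2] → 90
+2 pad (align 4)
@92: version [8B, align 4] → 100
@100: attrs [1B, align 1] → 101
+3 tail pad (align 4)
size 104, align 4
data bytes 96, size 104 → padding 8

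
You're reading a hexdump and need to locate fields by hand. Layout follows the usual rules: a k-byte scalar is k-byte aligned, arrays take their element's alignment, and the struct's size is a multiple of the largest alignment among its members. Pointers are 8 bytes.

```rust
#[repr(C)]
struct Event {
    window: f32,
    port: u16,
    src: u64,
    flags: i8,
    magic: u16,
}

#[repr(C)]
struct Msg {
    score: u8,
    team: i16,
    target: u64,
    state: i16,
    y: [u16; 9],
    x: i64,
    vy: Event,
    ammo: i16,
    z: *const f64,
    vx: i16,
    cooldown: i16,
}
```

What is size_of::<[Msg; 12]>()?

Event: @0: window [4B, align 4] → 4; @4: port [2B, align 2] → 6; +2 pad (align 8); @8: src [8B, align 8] → 16; @16: flags [1B, align 1] → 17; +1 pad (align 2); @18: magic [2B, align 2] → 20; +4 tail pad (align 8); size 24, align 8
@0: score [1B, align 1] → 1
+1 pad (align 2)
@2: team [2B, align 2] → 4
+4 pad (align 8)
@8: target [8B, align 8] → 16
@16: state [2B, align 2] → 18
@18: y [18B, align 2] → 36
+4 pad (align 8)
@40: x [8B, align 8] → 48
@48: vy [24B, align 8] → 72
@72: ammo [2B, align 2] → 74
+6 pad (align 8)
@80: z [8B, align 8] → 88
@88: vx [2B, align 2] → 90
@90: cooldown [2B, align 2] → 92
+4 tail pad (align 8)
size 96, align 8
array of 12: 12 × 96 = 1152

1152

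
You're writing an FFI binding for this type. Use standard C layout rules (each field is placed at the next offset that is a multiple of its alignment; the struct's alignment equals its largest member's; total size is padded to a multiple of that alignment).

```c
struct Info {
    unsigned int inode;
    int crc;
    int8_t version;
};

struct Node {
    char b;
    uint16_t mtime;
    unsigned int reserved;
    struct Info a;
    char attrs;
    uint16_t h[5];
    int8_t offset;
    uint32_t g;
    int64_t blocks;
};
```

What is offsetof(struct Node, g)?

Info: @0: inode [4B, align 4] → 4; @4: crc [4B, align 4] → 8; @8: version [1B, align 1] → 9; +3 tail pad (align 4); size 12, align 4
@0: b [1B, align 1] → 1
+1 pad (align 2)
@2: mtime [2B, align 2] → 4
@4: reserved [4B, align 4] → 8
@8: a [12B, align 4] → 20
@20: attrs [1B, align 1] → 21
+1 pad (align 2)
@22: h [10B, align 2] → 32
@32: offset [1B, align 1] → 33
+3 pad (align 4)
@36: g [4B, align 4] → 40

36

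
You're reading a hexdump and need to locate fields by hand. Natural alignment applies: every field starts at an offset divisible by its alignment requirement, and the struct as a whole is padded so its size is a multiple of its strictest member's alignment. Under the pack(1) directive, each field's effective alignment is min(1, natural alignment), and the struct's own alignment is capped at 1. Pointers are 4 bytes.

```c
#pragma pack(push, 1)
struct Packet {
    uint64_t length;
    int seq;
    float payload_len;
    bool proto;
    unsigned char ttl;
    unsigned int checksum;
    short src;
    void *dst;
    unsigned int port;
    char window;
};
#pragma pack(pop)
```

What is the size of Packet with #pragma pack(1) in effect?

length at 0 (size 8, align 1) → ends 8
seq at 8 (size 4, align 1) → ends 12
payload_len at 12 (size 4, align 1) → ends 16
proto at 16 (size 1, align 1) → ends 17
ttl at 17 (size 1, align 1) → ends 18
checksum at 18 (size 4, align 1) → ends 22
src at 22 (size 2, align 1) → ends 24
dst at 24 (size 4, align 1) → ends 28
port at 28 (size 4, align 1) → ends 32
window at 32 (size 1, align 1) → ends 33
total 33 bytes, alignment 1

33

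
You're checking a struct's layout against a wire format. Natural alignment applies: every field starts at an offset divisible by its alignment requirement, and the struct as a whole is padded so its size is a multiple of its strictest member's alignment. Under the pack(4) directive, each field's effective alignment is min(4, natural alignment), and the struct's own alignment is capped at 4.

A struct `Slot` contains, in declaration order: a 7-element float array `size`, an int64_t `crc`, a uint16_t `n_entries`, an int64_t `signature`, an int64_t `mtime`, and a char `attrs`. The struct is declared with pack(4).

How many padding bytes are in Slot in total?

5

size at 0 (size 28, align 4) → ends 28
crc at 28 (size 8, align 4) → ends 36
n_entries at 36 (size 2, align 2) → ends 38
pad 2 to align 4 for signature
signature at 40 (size 8, align 4) → ends 48
mtime at 48 (size 8, align 4) → ends 56
attrs at 56 (size 1, align 1) → ends 57
tail pad 3 to reach multiple of 4
total 60 bytes, alignment 4
data bytes 55, size 60 → padding 5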